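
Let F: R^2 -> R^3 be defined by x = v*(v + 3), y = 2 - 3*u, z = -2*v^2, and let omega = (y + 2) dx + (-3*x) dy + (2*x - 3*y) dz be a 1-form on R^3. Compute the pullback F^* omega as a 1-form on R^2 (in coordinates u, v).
F^* omega = (9*v*(v + 3)) du + (-42*u*v - 9*u - 8*v^3 - 24*v^2 + 32*v + 12) dv

Using F^*(f dg) = (f ∘ F) d(g ∘ F), substitute each coordinate x_i by F_i(u, v) in f_i, and replace dx_i by d F_i = (∂F_i/∂u) du + (∂F_i/∂v) dv.
  For the x component: f_1(F) = 4 - 3*u; d F_1 = (0) du + (2*v + 3) dv
  For the y component: f_2(F) = 3*v*(-v - 3); d F_2 = (-3) du + (0) dv
  For the z component: f_3(F) = 9*u + 2*v^2 + 6*v - 6; d F_3 = (0) du + (-4*v) dv
Combining and collecting du, dv coefficients:
  coeff of du: 9*v*(v + 3)
  coeff of dv: -42*u*v - 9*u - 8*v^3 - 24*v^2 + 32*v + 12
F^* omega = (9*v*(v + 3)) du + (-42*u*v - 9*u - 8*v^3 - 24*v^2 + 32*v + 12) dv.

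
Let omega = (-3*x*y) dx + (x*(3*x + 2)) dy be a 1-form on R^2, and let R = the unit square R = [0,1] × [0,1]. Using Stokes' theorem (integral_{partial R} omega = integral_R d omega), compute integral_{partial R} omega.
integral_(partial R) omega = 13/2

Stokes: integral_partial_R omega = integral_R d omega with d omega = (∂Q/∂x - ∂P/∂y) dx ∧ dy.
  ∂Q/∂x = 6*x + 2
  ∂P/∂y = -3*x
  integrand = ∂Q/∂x - ∂P/∂y = 9*x + 2.
Integrating over R: integral_0^1 integral_0^1 (9*x + 2) dx dy = 13/2.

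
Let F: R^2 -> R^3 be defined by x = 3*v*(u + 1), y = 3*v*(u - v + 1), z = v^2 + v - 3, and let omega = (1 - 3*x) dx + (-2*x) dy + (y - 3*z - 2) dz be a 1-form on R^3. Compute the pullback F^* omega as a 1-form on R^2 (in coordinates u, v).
F^* omega = (3*v*(-15*u*v - 15*v + 1)) du + (-45*u^2*v + 42*u*v^2 - 87*u*v + 3*u - 12*v^3 + 30*v^2 - 31*v + 10) dv

Using F^*(f dg) = (f ∘ F) d(g ∘ F), substitute each coordinate x_i by F_i(u, v) in f_i, and replace dx_i by d F_i = (∂F_i/∂u) du + (∂F_i/∂v) dv.
  For the x component: f_1(F) = -9*u*v - 9*v + 1; d F_1 = (3*v) du + (3*u + 3) dv
  For the y component: f_2(F) = 6*v*(-u - 1); d F_2 = (3*v) du + (3*u - 6*v + 3) dv
  For the z component: f_3(F) = 3*u*v - 6*v^2 + 7; d F_3 = (0) du + (2*v + 1) dv
Combining and collecting du, dv coefficients:
  coeff of du: 3*v*(-15*u*v - 15*v + 1)
  coeff of dv: -45*u^2*v + 42*u*v^2 - 87*u*v + 3*u - 12*v^3 + 30*v^2 - 31*v + 10
F^* omega = (3*v*(-15*u*v - 15*v + 1)) du + (-45*u^2*v + 42*u*v^2 - 87*u*v + 3*u - 12*v^3 + 30*v^2 - 31*v + 10) dv.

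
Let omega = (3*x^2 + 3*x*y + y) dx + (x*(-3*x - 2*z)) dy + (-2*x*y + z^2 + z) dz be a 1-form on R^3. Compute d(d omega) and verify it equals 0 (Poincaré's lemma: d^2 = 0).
d(d omega) = 0

Step 1: d omega = sum_{i<j} (∂f_j/∂x_i - ∂f_i/∂x_j) dx_i ∧ dx_j:
  coeff of dx ∧ dy: -9*x - 2*z - 1
  coeff of dx ∧ dz: -2*y
  coeff of dy ∧ dz: 0
Step 2: Apply d again to each 2-form coefficient. The only possible 3-form in R^3 is dx ∧ dy ∧ dz, with coefficient
  ∂(coeff of dy∧dz)/∂x - ∂(coeff of dx∧dz)/∂y + ∂(coeff of dx∧dy)/∂z
  = ∂/∂x (0) - ∂/∂y (-2*y) + ∂/∂z (-9*x - 2*z - 1).
Each of these terms simplifies to sums of mixed partials that cancel in pairs. The result is 0 (by equality of mixed partials for smooth functions — Schwarz / Clairaut).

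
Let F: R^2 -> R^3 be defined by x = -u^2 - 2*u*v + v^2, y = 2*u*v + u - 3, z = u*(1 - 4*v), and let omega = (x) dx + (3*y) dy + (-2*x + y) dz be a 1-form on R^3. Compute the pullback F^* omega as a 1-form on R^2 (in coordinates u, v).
F^* omega = (2*u^3 - 2*u^2*v + 2*u^2 - 10*u*v^2 + 14*u*v + 4*u + 6*v^3 - 2*v^2 - 6*v - 12) du + (-6*u^3 - 10*u^2*v + 2*u^2 + 2*u*v^2 - 6*u + 2*v^3) dv

Using F^*(f dg) = (f ∘ F) d(g ∘ F), substitute each coordinate x_i by F_i(u, v) in f_i, and replace dx_i by d F_i = (∂F_i/∂u) du + (∂F_i/∂v) dv.
  For the x component: f_1(F) = -u^2 - 2*u*v + v^2; d F_1 = (-2*u - 2*v) du + (-2*u + 2*v) dv
  For the y component: f_2(F) = 6*u*v + 3*u - 9; d F_2 = (2*v + 1) du + (2*u) dv
  For the z component: f_3(F) = 2*u^2 + 6*u*v + u - 2*v^2 - 3; d F_3 = (1 - 4*v) du + (-4*u) dv
Combining and collecting du, dv coefficients:
  coeff of du: 2*u^3 - 2*u^2*v + 2*u^2 - 10*u*v^2 + 14*u*v + 4*u + 6*v^3 - 2*v^2 - 6*v - 12
  coeff of dv: -6*u^3 - 10*u^2*v + 2*u^2 + 2*u*v^2 - 6*u + 2*v^3
F^* omega = (2*u^3 - 2*u^2*v + 2*u^2 - 10*u*v^2 + 14*u*v + 4*u + 6*v^3 - 2*v^2 - 6*v - 12) du + (-6*u^3 - 10*u^2*v + 2*u^2 + 2*u*v^2 - 6*u + 2*v^3) dv.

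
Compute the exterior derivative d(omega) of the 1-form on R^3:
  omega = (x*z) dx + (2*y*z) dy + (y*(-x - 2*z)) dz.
d(omega) = (-x - y) dx ∧ dz + (-x - 2*y - 2*z) dy ∧ dz

For a 1-form omega = sum_i f_i dx_i, the exterior derivative is
  d(omega) = sum_{i < j} (∂f_j/∂x_i - ∂f_i/∂x_j) dx_i ∧ dx_j.
  coefficient of dx ∧ dz: ∂f_3/∂x - ∂f_1/∂z = ∂(y*(-x - 2*z))/∂x - ∂(x*z)/∂z = -x - y
  coefficient of dy ∧ dz: ∂f_3/∂y - ∂f_2/∂z = ∂(y*(-x - 2*z))/∂y - ∂(2*y*z)/∂z = -x - 2*y - 2*z
Assembling: d(omega) = (-x - y) dx ∧ dz + (-x - 2*y - 2*z) dy ∧ dz.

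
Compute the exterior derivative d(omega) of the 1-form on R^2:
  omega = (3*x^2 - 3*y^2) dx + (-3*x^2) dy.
d(omega) = (-6*x + 6*y) dx ∧ dy

For a 1-form omega = sum_i f_i dx_i, the exterior derivative is
  d(omega) = sum_{i < j} (∂f_j/∂x_i - ∂f_i/∂x_j) dx_i ∧ dx_j.
  coefficient of dx ∧ dy: ∂f_2/∂x - ∂f_1/∂y = ∂(-3*x^2)/∂x - ∂(3*x^2 - 3*y^2)/∂y = -6*x + 6*y
Assembling: d(omega) = (-6*x + 6*y) dx ∧ dy.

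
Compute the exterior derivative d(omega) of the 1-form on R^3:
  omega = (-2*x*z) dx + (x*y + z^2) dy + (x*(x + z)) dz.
d(omega) = (y) dx ∧ dy + (4*x + z) dx ∧ dz + (-2*z) dy ∧ dz

For a 1-form omega = sum_i f_i dx_i, the exterior derivative is
  d(omega) = sum_{i < j} (∂f_j/∂x_i - ∂f_i/∂x_j) dx_i ∧ dx_j.
  coefficient of dx ∧ dy: ∂f_2/∂x - ∂f_1/∂y = ∂(x*y + z^2)/∂x - ∂(-2*x*z)/∂y = y
  coefficient of dx ∧ dz: ∂f_3/∂x - ∂f_1/∂z = ∂(x*(x + z))/∂x - ∂(-2*x*z)/∂z = 4*x + z
  coefficient of dy ∧ dz: ∂f_3/∂y - ∂f_2/∂z = ∂(x*(x + z))/∂y - ∂(x*y + z^2)/∂z = -2*z
Assembling: d(omega) = (y) dx ∧ dy + (4*x + z) dx ∧ dz + (-2*z) dy ∧ dz.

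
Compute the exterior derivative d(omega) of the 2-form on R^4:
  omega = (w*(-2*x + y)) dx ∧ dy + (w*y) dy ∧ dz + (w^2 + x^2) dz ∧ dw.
d(omega) = (-2*x + y) dx ∧ dy ∧ dw + (y) dy ∧ dz ∧ dw + (2*x) dx ∧ dz ∧ dw

For a 2-form omega = sum_{i<j} g_{ij} dx_i ∧ dx_j, the exterior derivative is
  d(omega) = sum_{i<j} d(g_{ij}) ∧ dx_i ∧ dx_j = sum_{i<j, k} (∂g_{ij}/∂x_k) dx_k ∧ dx_i ∧ dx_j.
Expand each term, using dx_k ∧ dx_i ∧ dx_j = sgn(permutation) dx_{(a)} ∧ dx_{(b)} ∧ dx_{(c)} with (a < b < c) sorted:
  d(w*(-2*x + y)) includes (∂/∂w)(w*(-2*x + y)) dw = (-2*x + y) dw, which multiplied by dx ∧ dy gives (-2*x + y) dx ∧ dy ∧ dw
  d(w*y) includes (∂/∂w)(w*y) dw = (y) dw, which multiplied by dy ∧ dz gives (y) dy ∧ dz ∧ dw
  d(w^2 + x^2) includes (∂/∂x)(w^2 + x^2) dx = (2*x) dx, which multiplied by dz ∧ dw gives (2*x) dx ∧ dz ∧ dw
Collecting like 3-forms: d(omega) = (-2*x + y) dx ∧ dy ∧ dw + (y) dy ∧ dz ∧ dw + (2*x) dx ∧ dz ∧ dw.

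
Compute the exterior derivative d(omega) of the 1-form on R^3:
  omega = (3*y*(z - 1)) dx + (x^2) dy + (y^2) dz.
d(omega) = (2*x - 3*z + 3) dx ∧ dy + (-3*y) dx ∧ dz + (2*y) dy ∧ dz

For a 1-form omega = sum_i f_i dx_i, the exterior derivative is
  d(omega) = sum_{i < j} (∂f_j/∂x_i - ∂f_i/∂x_j) dx_i ∧ dx_j.
  coefficient of dx ∧ dy: ∂f_2/∂x - ∂f_1/∂y = ∂(x^2)/∂x - ∂(3*y*(z - 1))/∂y = 2*x - 3*z + 3
  coefficient of dx ∧ dz: ∂f_3/∂x - ∂f_1/∂z = ∂(y^2)/∂x - ∂(3*y*(z - 1))/∂z = -3*y
  coefficient of dy ∧ dz: ∂f_3/∂y - ∂f_2/∂z = ∂(y^2)/∂y - ∂(x^2)/∂z = 2*y
Assembling: d(omega) = (2*x - 3*z + 3) dx ∧ dy + (-3*y) dx ∧ dz + (2*y) dy ∧ dz.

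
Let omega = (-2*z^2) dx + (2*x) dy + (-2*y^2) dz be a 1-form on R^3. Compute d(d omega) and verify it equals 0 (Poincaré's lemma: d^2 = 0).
d(d omega) = 0

Step 1: d omega = sum_{i<j} (∂f_j/∂x_i - ∂f_i/∂x_j) dx_i ∧ dx_j:
  coeff of dx ∧ dy: 2
  coeff of dx ∧ dz: 4*z
  coeff of dy ∧ dz: -4*y
Step 2: Apply d again to each 2-form coefficient. The only possible 3-form in R^3 is dx ∧ dy ∧ dz, with coefficient
  ∂(coeff of dy∧dz)/∂x - ∂(coeff of dx∧dz)/∂y + ∂(coeff of dx∧dy)/∂z
  = ∂/∂x (-4*y) - ∂/∂y (4*z) + ∂/∂z (2).
Each of these terms simplifies to sums of mixed partials that cancel in pairs. The result is 0 (by equality of mixed partials for smooth functions — Schwarz / Clairaut).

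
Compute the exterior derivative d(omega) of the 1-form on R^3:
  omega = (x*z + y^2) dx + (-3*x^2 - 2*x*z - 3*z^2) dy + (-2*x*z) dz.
d(omega) = (-6*x - 2*y - 2*z) dx ∧ dy + (-x - 2*z) dx ∧ dz + (2*x + 6*z) dy ∧ dz

For a 1-form omega = sum_i f_i dx_i, the exterior derivative is
  d(omega) = sum_{i < j} (∂f_j/∂x_i - ∂f_i/∂x_j) dx_i ∧ dx_j.
  coefficient of dx ∧ dy: ∂f_2/∂x - ∂f_1/∂y = ∂(-3*x^2 - 2*x*z - 3*z^2)/∂x - ∂(x*z + y^2)/∂y = -6*x - 2*y - 2*z
  coefficient of dx ∧ dz: ∂f_3/∂x - ∂f_1/∂z = ∂(-2*x*z)/∂x - ∂(x*z + y^2)/∂z = -x - 2*z
  coefficient of dy ∧ dz: ∂f_3/∂y - ∂f_2/∂z = ∂(-2*x*z)/∂y - ∂(-3*x^2 - 2*x*z - 3*z^2)/∂z = 2*x + 6*z
Assembling: d(omega) = (-6*x - 2*y - 2*z) dx ∧ dy + (-x - 2*z) dx ∧ dz + (2*x + 6*z) dy ∧ dz.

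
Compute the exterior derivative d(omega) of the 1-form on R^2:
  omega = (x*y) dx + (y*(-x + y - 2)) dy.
d(omega) = (-x - y) dx ∧ dy

For a 1-form omega = sum_i f_i dx_i, the exterior derivative is
  d(omega) = sum_{i < j} (∂f_j/∂x_i - ∂f_i/∂x_j) dx_i ∧ dx_j.
  coefficient of dx ∧ dy: ∂f_2/∂x - ∂f_1/∂y = ∂(y*(-x + y - 2))/∂x - ∂(x*y)/∂y = -x - y
Assembling: d(omega) = (-x - y) dx ∧ dy.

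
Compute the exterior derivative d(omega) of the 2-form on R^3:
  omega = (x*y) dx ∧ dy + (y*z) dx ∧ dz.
d(omega) = (-z) dx ∧ dy ∧ dz

For a 2-form omega = sum_{i<j} g_{ij} dx_i ∧ dx_j, the exterior derivative is
  d(omega) = sum_{i<j} d(g_{ij}) ∧ dx_i ∧ dx_j = sum_{i<j, k} (∂g_{ij}/∂x_k) dx_k ∧ dx_i ∧ dx_j.
Expand each term, using dx_k ∧ dx_i ∧ dx_j = sgn(permutation) dx_{(a)} ∧ dx_{(b)} ∧ dx_{(c)} with (a < b < c) sorted:
  d(y*z) includes (∂/∂y)(y*z) dy = (z) dy, which multiplied by dx ∧ dz gives (-z) dx ∧ dy ∧ dz
Collecting like 3-forms: d(omega) = (-z) dx ∧ dy ∧ dz.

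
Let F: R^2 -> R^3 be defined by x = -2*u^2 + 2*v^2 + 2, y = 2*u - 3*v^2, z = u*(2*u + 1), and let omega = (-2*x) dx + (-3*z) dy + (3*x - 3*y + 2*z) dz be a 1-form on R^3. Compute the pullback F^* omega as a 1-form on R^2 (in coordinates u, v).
F^* omega = (-24*u^3 - 30*u^2 + 76*u*v^2 + 30*u + 15*v^2 + 6) du + (2*v*(26*u^2 + 9*u - 8*v^2 - 8)) dv

Using F^*(f dg) = (f ∘ F) d(g ∘ F), substitute each coordinate x_i by F_i(u, v) in f_i, and replace dx_i by d F_i = (∂F_i/∂u) du + (∂F_i/∂v) dv.
  For the x component: f_1(F) = 4*u^2 - 4*v^2 - 4; d F_1 = (-4*u) du + (4*v) dv
  For the y component: f_2(F) = 3*u*(-2*u - 1); d F_2 = (2) du + (-6*v) dv
  For the z component: f_3(F) = -2*u^2 - 4*u + 15*v^2 + 6; d F_3 = (4*u + 1) du + (0) dv
Combining and collecting du, dv coefficients:
  coeff of du: -24*u^3 - 30*u^2 + 76*u*v^2 + 30*u + 15*v^2 + 6
  coeff of dv: 2*v*(26*u^2 + 9*u - 8*v^2 - 8)
F^* omega = (-24*u^3 - 30*u^2 + 76*u*v^2 + 30*u + 15*v^2 + 6) du + (2*v*(26*u^2 + 9*u - 8*v^2 - 8)) dv.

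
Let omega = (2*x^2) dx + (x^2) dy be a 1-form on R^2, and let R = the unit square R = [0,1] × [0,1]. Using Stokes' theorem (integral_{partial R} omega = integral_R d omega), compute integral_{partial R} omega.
integral_(partial R) omega = 1

Stokes: integral_partial_R omega = integral_R d omega with d omega = (∂Q/∂x - ∂P/∂y) dx ∧ dy.
  ∂Q/∂x = 2*x
  ∂P/∂y = 0
  integrand = ∂Q/∂x - ∂P/∂y = 2*x.
Integrating over R: integral_0^1 integral_0^1 (2*x) dx dy = 1.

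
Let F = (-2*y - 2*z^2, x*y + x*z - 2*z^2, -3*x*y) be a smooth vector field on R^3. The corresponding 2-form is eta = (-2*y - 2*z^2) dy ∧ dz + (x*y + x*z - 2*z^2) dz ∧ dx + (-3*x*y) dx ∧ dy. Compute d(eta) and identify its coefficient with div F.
d(eta) = (x) dx ∧ dy ∧ dz; div F = x

For a 2-form in R^3 of the form above, applying d gives a 3-form with coefficient ∂P/∂x + ∂Q/∂y + ∂R/∂z:
  ∂P/∂x = 0
  ∂Q/∂y = x
  ∂R/∂z = 0
Sum = x, which is exactly div F.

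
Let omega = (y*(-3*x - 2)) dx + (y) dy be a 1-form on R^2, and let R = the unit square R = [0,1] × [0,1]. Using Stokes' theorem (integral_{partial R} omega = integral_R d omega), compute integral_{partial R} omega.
integral_(partial R) omega = 7/2

Stokes: integral_partial_R omega = integral_R d omega with d omega = (∂Q/∂x - ∂P/∂y) dx ∧ dy.
  ∂Q/∂x = 0
  ∂P/∂y = -3*x - 2
  integrand = ∂Q/∂x - ∂P/∂y = 3*x + 2.
Integrating over R: integral_0^1 integral_0^1 (3*x + 2) dx dy = 7/2.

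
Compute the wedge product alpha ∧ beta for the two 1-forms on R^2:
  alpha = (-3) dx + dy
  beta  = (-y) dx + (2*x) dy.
alpha ∧ beta = (-6*x + y) dx ∧ dy

Distribute the wedge, using dx_i ∧ dx_j = -dx_j ∧ dx_i and dx_i ∧ dx_i = 0. For each pair (i, j) with i < j, the coefficient of dx_i ∧ dx_j in alpha ∧ beta is (alpha_i * beta_j - alpha_j * beta_i). Collecting: alpha ∧ beta = (-6*x + y) dx ∧ dy.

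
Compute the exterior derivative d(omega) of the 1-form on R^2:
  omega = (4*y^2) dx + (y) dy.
d(omega) = (-8*y) dx ∧ dy

For a 1-form omega = sum_i f_i dx_i, the exterior derivative is
  d(omega) = sum_{i < j} (∂f_j/∂x_i - ∂f_i/∂x_j) dx_i ∧ dx_j.
  coefficient of dx ∧ dy: ∂f_2/∂x - ∂f_1/∂y = ∂(y)/∂x - ∂(4*y^2)/∂y = -8*y
Assembling: d(omega) = (-8*y) dx ∧ dy.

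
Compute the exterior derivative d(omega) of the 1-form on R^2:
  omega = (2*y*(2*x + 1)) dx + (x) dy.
d(omega) = (-4*x - 1) dx ∧ dy

For a 1-form omega = sum_i f_i dx_i, the exterior derivative is
  d(omega) = sum_{i < j} (∂f_j/∂x_i - ∂f_i/∂x_j) dx_i ∧ dx_j.
  coefficient of dx ∧ dy: ∂f_2/∂x - ∂f_1/∂y = ∂(x)/∂x - ∂(2*y*(2*x + 1))/∂y = -4*x - 1
Assembling: d(omega) = (-4*x - 1) dx ∧ dy.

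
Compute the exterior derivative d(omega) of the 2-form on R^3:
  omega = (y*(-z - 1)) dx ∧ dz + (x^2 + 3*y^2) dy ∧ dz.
d(omega) = (2*x + z + 1) dx ∧ dy ∧ dz

For a 2-form omega = sum_{i<j} g_{ij} dx_i ∧ dx_j, the exterior derivative is
  d(omega) = sum_{i<j} d(g_{ij}) ∧ dx_i ∧ dx_j = sum_{i<j, k} (∂g_{ij}/∂x_k) dx_k ∧ dx_i ∧ dx_j.
Expand each term, using dx_k ∧ dx_i ∧ dx_j = sgn(permutation) dx_{(a)} ∧ dx_{(b)} ∧ dx_{(c)} with (a < b < c) sorted:
  d(y*(-z - 1)) includes (∂/∂y)(y*(-z - 1)) dy = (-z - 1) dy, which multiplied by dx ∧ dz gives (z + 1) dx ∧ dy ∧ dz
  d(x^2 + 3*y^2) includes (∂/∂x)(x^2 + 3*y^2) dx = (2*x) dx, which multiplied by dy ∧ dz gives (2*x) dx ∧ dy ∧ dz
Collecting like 3-forms: d(omega) = (2*x + z + 1) dx ∧ dy ∧ dz.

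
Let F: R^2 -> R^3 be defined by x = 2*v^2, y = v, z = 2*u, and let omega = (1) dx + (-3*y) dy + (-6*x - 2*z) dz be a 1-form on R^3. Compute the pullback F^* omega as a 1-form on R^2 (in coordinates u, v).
F^* omega = (-8*u - 24*v^2) du + (v) dv

Using F^*(f dg) = (f ∘ F) d(g ∘ F), substitute each coordinate x_i by F_i(u, v) in f_i, and replace dx_i by d F_i = (∂F_i/∂u) du + (∂F_i/∂v) dv.
  For the x component: f_1(F) = 1; d F_1 = (0) du + (4*v) dv
  For the y component: f_2(F) = -3*v; d F_2 = (0) du + (1) dv
  For the z component: f_3(F) = -4*u - 12*v^2; d F_3 = (2) du + (0) dv
Combining and collecting du, dv coefficients:
  coeff of du: -8*u - 24*v^2
  coeff of dv: v
F^* omega = (-8*u - 24*v^2) du + (v) dv.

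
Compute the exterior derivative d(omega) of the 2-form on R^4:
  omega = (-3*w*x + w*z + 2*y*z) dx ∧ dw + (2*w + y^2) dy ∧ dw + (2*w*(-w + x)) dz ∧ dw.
d(omega) = (-2*z) dx ∧ dy ∧ dw + (w - 2*y) dx ∧ dz ∧ dw

For a 2-form omega = sum_{i<j} g_{ij} dx_i ∧ dx_j, the exterior derivative is
  d(omega) = sum_{i<j} d(g_{ij}) ∧ dx_i ∧ dx_j = sum_{i<j, k} (∂g_{ij}/∂x_k) dx_k ∧ dx_i ∧ dx_j.
Expand each term, using dx_k ∧ dx_i ∧ dx_j = sgn(permutation) dx_{(a)} ∧ dx_{(b)} ∧ dx_{(c)} with (a < b < c) sorted:
  d(-3*w*x + w*z + 2*y*z) includes (∂/∂y)(-3*w*x + w*z + 2*y*z) dy = (2*z) dy, which multiplied by dx ∧ dw gives (-2*z) dx ∧ dy ∧ dw
  d(-3*w*x + w*z + 2*y*z) includes (∂/∂z)(-3*w*x + w*z + 2*y*z) dz = (w + 2*y) dz, which multiplied by dx ∧ dw gives (-w - 2*y) dx ∧ dz ∧ dw
  d(2*w*(-w + x)) includes (∂/∂x)(2*w*(-w + x)) dx = (2*w) dx, which multiplied by dz ∧ dw gives (2*w) dx ∧ dz ∧ dw
Collecting like 3-forms: d(omega) = (-2*z) dx ∧ dy ∧ dw + (w - 2*y) dx ∧ dz ∧ dw.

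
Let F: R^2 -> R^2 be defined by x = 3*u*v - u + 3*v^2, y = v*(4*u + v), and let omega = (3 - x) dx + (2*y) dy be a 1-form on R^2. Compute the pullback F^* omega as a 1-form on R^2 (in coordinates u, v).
F^* omega = (23*u*v^2 + 6*u*v - u - v^3 + 3*v^2 + 9*v - 3) du + (23*u^2*v + 3*u^2 - 3*u*v^2 + 6*u*v + 9*u - 14*v^3 + 18*v) dv

Using F^*(f dg) = (f ∘ F) d(g ∘ F), substitute each coordinate x_i by F_i(u, v) in f_i, and replace dx_i by d F_i = (∂F_i/∂u) du + (∂F_i/∂v) dv.
  For the x component: f_1(F) = -3*u*v + u - 3*v^2 + 3; d F_1 = (3*v - 1) du + (3*u + 6*v) dv
  For the y component: f_2(F) = 2*v*(4*u + v); d F_2 = (4*v) du + (4*u + 2*v) dv
Combining and collecting du, dv coefficients:
  coeff of du: 23*u*v^2 + 6*u*v - u - v^3 + 3*v^2 + 9*v - 3
  coeff of dv: 23*u^2*v + 3*u^2 - 3*u*v^2 + 6*u*v + 9*u - 14*v^3 + 18*v
F^* omega = (23*u*v^2 + 6*u*v - u - v^3 + 3*v^2 + 9*v - 3) du + (23*u^2*v + 3*u^2 - 3*u*v^2 + 6*u*v + 9*u - 14*v^3 + 18*v) dv.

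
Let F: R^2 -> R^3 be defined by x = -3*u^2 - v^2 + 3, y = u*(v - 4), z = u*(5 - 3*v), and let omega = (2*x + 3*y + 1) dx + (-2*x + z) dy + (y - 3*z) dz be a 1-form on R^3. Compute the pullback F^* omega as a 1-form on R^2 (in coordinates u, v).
F^* omega = (36*u^3 - 12*u^2*v + 48*u^2 - 21*u*v^2 + 124*u*v - 157*u + 2*v^3 - 8*v^2 - 6*v + 24) du + (6*u^3 - 21*u^2*v + 62*u^2 - 4*u*v^2 + 24*u*v - 6*u + 4*v^3 - 14*v) dv

Using F^*(f dg) = (f ∘ F) d(g ∘ F), substitute each coordinate x_i by F_i(u, v) in f_i, and replace dx_i by d F_i = (∂F_i/∂u) du + (∂F_i/∂v) dv.
  For the x component: f_1(F) = -6*u^2 + 3*u*v - 12*u - 2*v^2 + 7; d F_1 = (-6*u) du + (-2*v) dv
  For the y component: f_2(F) = 6*u^2 - 3*u*v + 5*u + 2*v^2 - 6; d F_2 = (v - 4) du + (u) dv
  For the z component: f_3(F) = u*(10*v - 19); d F_3 = (5 - 3*v) du + (-3*u) dv
Combining and collecting du, dv coefficients:
  coeff of du: 36*u^3 - 12*u^2*v + 48*u^2 - 21*u*v^2 + 124*u*v - 157*u + 2*v^3 - 8*v^2 - 6*v + 24
  coeff of dv: 6*u^3 - 21*u^2*v + 62*u^2 - 4*u*v^2 + 24*u*v - 6*u + 4*v^3 - 14*v
F^* omega = (36*u^3 - 12*u^2*v + 48*u^2 - 21*u*v^2 + 124*u*v - 157*u + 2*v^3 - 8*v^2 - 6*v + 24) du + (6*u^3 - 21*u^2*v + 62*u^2 - 4*u*v^2 + 24*u*v - 6*u + 4*v^3 - 14*v) dv.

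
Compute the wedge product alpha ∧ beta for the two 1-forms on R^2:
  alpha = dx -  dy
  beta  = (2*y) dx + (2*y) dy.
alpha ∧ beta = (4*y) dx ∧ dy

Distribute the wedge, using dx_i ∧ dx_j = -dx_j ∧ dx_i and dx_i ∧ dx_i = 0. For each pair (i, j) with i < j, the coefficient of dx_i ∧ dx_j in alpha ∧ beta is (alpha_i * beta_j - alpha_j * beta_i). Collecting: alpha ∧ beta = (4*y) dx ∧ dy.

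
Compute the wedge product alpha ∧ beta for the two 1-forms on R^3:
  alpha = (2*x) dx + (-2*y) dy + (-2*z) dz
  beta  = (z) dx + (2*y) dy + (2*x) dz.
alpha ∧ beta = (2*y*(2*x + z)) dx ∧ dy + (4*x^2 + 2*z^2) dx ∧ dz + (4*y*(-x + z)) dy ∧ dz

Distribute the wedge, using dx_i ∧ dx_j = -dx_j ∧ dx_i and dx_i ∧ dx_i = 0. For each pair (i, j) with i < j, the coefficient of dx_i ∧ dx_j in alpha ∧ beta is (alpha_i * beta_j - alpha_j * beta_i). Collecting: alpha ∧ beta = (2*y*(2*x + z)) dx ∧ dy + (4*x^2 + 2*z^2) dx ∧ dz + (4*y*(-x + z)) dy ∧ dz.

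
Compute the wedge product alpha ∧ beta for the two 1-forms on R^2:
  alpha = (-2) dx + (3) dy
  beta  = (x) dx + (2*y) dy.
alpha ∧ beta = (-3*x - 4*y) dx ∧ dy

Distribute the wedge, using dx_i ∧ dx_j = -dx_j ∧ dx_i and dx_i ∧ dx_i = 0. For each pair (i, j) with i < j, the coefficient of dx_i ∧ dx_j in alpha ∧ beta is (alpha_i * beta_j - alpha_j * beta_i). Collecting: alpha ∧ beta = (-3*x - 4*y) dx ∧ dy.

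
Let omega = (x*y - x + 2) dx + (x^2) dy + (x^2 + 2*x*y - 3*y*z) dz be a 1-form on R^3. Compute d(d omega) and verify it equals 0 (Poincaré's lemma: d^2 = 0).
d(d omega) = 0

Step 1: d omega = sum_{i<j} (∂f_j/∂x_i - ∂f_i/∂x_j) dx_i ∧ dx_j:
  coeff of dx ∧ dy: x
  coeff of dx ∧ dz: 2*x + 2*y
  coeff of dy ∧ dz: 2*x - 3*z
Step 2: Apply d again to each 2-form coefficient. The only possible 3-form in R^3 is dx ∧ dy ∧ dz, with coefficient
  ∂(coeff of dy∧dz)/∂x - ∂(coeff of dx∧dz)/∂y + ∂(coeff of dx∧dy)/∂z
  = ∂/∂x (2*x - 3*z) - ∂/∂y (2*x + 2*y) + ∂/∂z (x).
Each of these terms simplifies to sums of mixed partials that cancel in pairs. The result is 0 (by equality of mixed partials for smooth functions — Schwarz / Clairaut).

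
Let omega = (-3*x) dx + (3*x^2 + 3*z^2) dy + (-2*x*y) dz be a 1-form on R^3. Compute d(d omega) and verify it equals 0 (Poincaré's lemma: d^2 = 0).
d(d omega) = 0

Step 1: d omega = sum_{i<j} (∂f_j/∂x_i - ∂f_i/∂x_j) dx_i ∧ dx_j:
  coeff of dx ∧ dy: 6*x
  coeff of dx ∧ dz: -2*y
  coeff of dy ∧ dz: -2*x - 6*z
Step 2: Apply d again to each 2-form coefficient. The only possible 3-form in R^3 is dx ∧ dy ∧ dz, with coefficient
  ∂(coeff of dy∧dz)/∂x - ∂(coeff of dx∧dz)/∂y + ∂(coeff of dx∧dy)/∂z
  = ∂/∂x (-2*x - 6*z) - ∂/∂y (-2*y) + ∂/∂z (6*x).
Each of these terms simplifies to sums of mixed partials that cancel in pairs. The result is 0 (by equality of mixed partials for smooth functions — Schwarz / Clairaut).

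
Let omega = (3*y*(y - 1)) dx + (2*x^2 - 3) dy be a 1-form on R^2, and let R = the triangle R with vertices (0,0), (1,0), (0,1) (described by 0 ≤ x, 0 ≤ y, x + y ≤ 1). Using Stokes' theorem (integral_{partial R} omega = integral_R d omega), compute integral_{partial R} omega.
integral_(partial R) omega = 7/6

Stokes: integral_partial_R omega = integral_R d omega with d omega = (∂Q/∂x - ∂P/∂y) dx ∧ dy.
  ∂Q/∂x = 4*x
  ∂P/∂y = 6*y - 3
  integrand = ∂Q/∂x - ∂P/∂y = 4*x - 6*y + 3.
Integrating over R: integral_0^1 integral_0^{1-x} (4*x - 6*y + 3) dy dx = 7/6.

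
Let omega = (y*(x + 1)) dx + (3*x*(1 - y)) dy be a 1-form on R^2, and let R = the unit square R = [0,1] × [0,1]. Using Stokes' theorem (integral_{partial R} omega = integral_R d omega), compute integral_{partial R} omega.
integral_(partial R) omega = 0

Stokes: integral_partial_R omega = integral_R d omega with d omega = (∂Q/∂x - ∂P/∂y) dx ∧ dy.
  ∂Q/∂x = 3 - 3*y
  ∂P/∂y = x + 1
  integrand = ∂Q/∂x - ∂P/∂y = -x - 3*y + 2.
Integrating over R: integral_0^1 integral_0^1 (-x - 3*y + 2) dx dy = 0.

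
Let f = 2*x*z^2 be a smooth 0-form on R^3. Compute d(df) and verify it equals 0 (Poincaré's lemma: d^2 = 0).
d(df) = 0

Step 1: df = sum_i (∂f/∂x_i) dx_i = (2*z^2) dx + (0) dy + (4*x*z) dz.
Step 2: Apply d again. Using the 1-form formula, the coefficient of dx ∧ dy in d(df) is ∂^2 f/∂x ∂y - ∂^2 f/∂y ∂x = (0) - (0) = 0 (equality of mixed partials for smooth f).
Similarly for dx ∧ dz and dy ∧ dz — all coefficients vanish. So d(df) = 0.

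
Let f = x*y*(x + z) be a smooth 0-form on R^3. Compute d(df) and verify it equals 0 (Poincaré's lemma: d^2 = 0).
d(df) = 0

Step 1: df = sum_i (∂f/∂x_i) dx_i = (y*(2*x + z)) dx + (x*(x + z)) dy + (x*y) dz.
Step 2: Apply d again. Using the 1-form formula, the coefficient of dx ∧ dy in d(df) is ∂^2 f/∂x ∂y - ∂^2 f/∂y ∂x = (2*x + z) - (2*x + z) = 0 (equality of mixed partials for smooth f).
Similarly for dx ∧ dz and dy ∧ dz — all coefficients vanish. So d(df) = 0.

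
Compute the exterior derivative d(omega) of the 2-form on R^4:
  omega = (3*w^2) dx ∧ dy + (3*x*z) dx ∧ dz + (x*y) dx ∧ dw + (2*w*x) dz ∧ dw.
d(omega) = (6*w - x) dx ∧ dy ∧ dw + (2*w) dx ∧ dz ∧ dw

For a 2-form omega = sum_{i<j} g_{ij} dx_i ∧ dx_j, the exterior derivative is
  d(omega) = sum_{i<j} d(g_{ij}) ∧ dx_i ∧ dx_j = sum_{i<j, k} (∂g_{ij}/∂x_k) dx_k ∧ dx_i ∧ dx_j.
Expand each term, using dx_k ∧ dx_i ∧ dx_j = sgn(permutation) dx_{(a)} ∧ dx_{(b)} ∧ dx_{(c)} with (a < b < c) sorted:
  d(3*w^2) includes (∂/∂w)(3*w^2) dw = (6*w) dw, which multiplied by dx ∧ dy gives (6*w) dx ∧ dy ∧ dw
  d(x*y) includes (∂/∂y)(x*y) dy = (x) dy, which multiplied by dx ∧ dw gives (-x) dx ∧ dy ∧ dw
  d(2*w*x) includes (∂/∂x)(2*w*x) dx = (2*w) dx, which multiplied by dz ∧ dw gives (2*w) dx ∧ dz ∧ dw
Collecting like 3-forms: d(omega) = (6*w - x) dx ∧ dy ∧ dw + (2*w) dx ∧ dz ∧ dw.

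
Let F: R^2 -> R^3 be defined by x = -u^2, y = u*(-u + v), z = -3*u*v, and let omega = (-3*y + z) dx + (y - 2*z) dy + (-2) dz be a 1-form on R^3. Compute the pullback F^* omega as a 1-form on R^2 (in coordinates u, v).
F^* omega = (-4*u^3 - 3*u^2*v + 7*u*v^2 + 6*v) du + (u*(-u^2 + 7*u*v + 6)) dv

Using F^*(f dg) = (f ∘ F) d(g ∘ F), substitute each coordinate x_i by F_i(u, v) in f_i, and replace dx_i by d F_i = (∂F_i/∂u) du + (∂F_i/∂v) dv.
  For the x component: f_1(F) = 3*u*(u - 2*v); d F_1 = (-2*u) du + (0) dv
  For the y component: f_2(F) = u*(-u + 7*v); d F_2 = (-2*u + v) du + (u) dv
  For the z component: f_3(F) = -2; d F_3 = (-3*v) du + (-3*u) dv
Combining and collecting du, dv coefficients:
  coeff of du: -4*u^3 - 3*u^2*v + 7*u*v^2 + 6*v
  coeff of dv: u*(-u^2 + 7*u*v + 6)
F^* omega = (-4*u^3 - 3*u^2*v + 7*u*v^2 + 6*v) du + (u*(-u^2 + 7*u*v + 6)) dv.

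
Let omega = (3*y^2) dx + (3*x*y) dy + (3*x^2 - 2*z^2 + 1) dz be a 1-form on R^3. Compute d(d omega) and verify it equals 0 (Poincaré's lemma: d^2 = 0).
d(d omega) = 0

Step 1: d omega = sum_{i<j} (∂f_j/∂x_i - ∂f_i/∂x_j) dx_i ∧ dx_j:
  coeff of dx ∧ dy: -3*y
  coeff of dx ∧ dz: 6*x
  coeff of dy ∧ dz: 0
Step 2: Apply d again to each 2-form coefficient. The only possible 3-form in R^3 is dx ∧ dy ∧ dz, with coefficient
  ∂(coeff of dy∧dz)/∂x - ∂(coeff of dx∧dz)/∂y + ∂(coeff of dx∧dy)/∂z
  = ∂/∂x (0) - ∂/∂y (6*x) + ∂/∂z (-3*y).
Each of these terms simplifies to sums of mixed partials that cancel in pairs. The result is 0 (by equality of mixed partials for smooth functions — Schwarz / Clairaut).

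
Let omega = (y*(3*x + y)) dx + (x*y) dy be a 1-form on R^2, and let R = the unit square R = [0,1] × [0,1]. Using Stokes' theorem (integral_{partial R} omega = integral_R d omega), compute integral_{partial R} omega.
integral_(partial R) omega = -2

Stokes: integral_partial_R omega = integral_R d omega with d omega = (∂Q/∂x - ∂P/∂y) dx ∧ dy.
  ∂Q/∂x = y
  ∂P/∂y = 3*x + 2*y
  integrand = ∂Q/∂x - ∂P/∂y = -3*x - y.
Integrating over R: integral_0^1 integral_0^1 (-3*x - y) dx dy = -2.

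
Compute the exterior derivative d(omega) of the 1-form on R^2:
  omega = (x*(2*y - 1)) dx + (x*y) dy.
d(omega) = (-2*x + y) dx ∧ dy

For a 1-form omega = sum_i f_i dx_i, the exterior derivative is
  d(omega) = sum_{i < j} (∂f_j/∂x_i - ∂f_i/∂x_j) dx_i ∧ dx_j.
  coefficient of dx ∧ dy: ∂f_2/∂x - ∂f_1/∂y = ∂(x*y)/∂x - ∂(x*(2*y - 1))/∂y = -2*x + y
Assembling: d(omega) = (-2*x + y) dx ∧ dy.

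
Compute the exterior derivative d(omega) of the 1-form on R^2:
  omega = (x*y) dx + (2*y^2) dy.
d(omega) = (-x) dx ∧ dy

For a 1-form omega = sum_i f_i dx_i, the exterior derivative is
  d(omega) = sum_{i < j} (∂f_j/∂x_i - ∂f_i/∂x_j) dx_i ∧ dx_j.
  coefficient of dx ∧ dy: ∂f_2/∂x - ∂f_1/∂y = ∂(2*y^2)/∂x - ∂(x*y)/∂y = -x
Assembling: d(omega) = (-x) dx ∧ dy.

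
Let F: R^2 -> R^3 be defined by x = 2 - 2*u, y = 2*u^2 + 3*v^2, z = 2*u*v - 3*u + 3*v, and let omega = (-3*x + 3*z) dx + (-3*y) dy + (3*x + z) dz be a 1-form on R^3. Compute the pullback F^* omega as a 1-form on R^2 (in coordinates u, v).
F^* omega = (-24*u^3 - 32*u*v^2 - 36*u*v + 33*u + 6*v^2 - 15*v - 6) du + (-32*u^2*v - 18*u^2 + 12*u*v - 15*u - 54*v^3 + 9*v + 18) dv

Using F^*(f dg) = (f ∘ F) d(g ∘ F), substitute each coordinate x_i by F_i(u, v) in f_i, and replace dx_i by d F_i = (∂F_i/∂u) du + (∂F_i/∂v) dv.
  For the x component: f_1(F) = 6*u*v - 3*u + 9*v - 6; d F_1 = (-2) du + (0) dv
  For the y component: f_2(F) = -6*u^2 - 9*v^2; d F_2 = (4*u) du + (6*v) dv
  For the z component: f_3(F) = 2*u*v - 9*u + 3*v + 6; d F_3 = (2*v - 3) du + (2*u + 3) dv
Combining and collecting du, dv coefficients:
  coeff of du: -24*u^3 - 32*u*v^2 - 36*u*v + 33*u + 6*v^2 - 15*v - 6
  coeff of dv: -32*u^2*v - 18*u^2 + 12*u*v - 15*u - 54*v^3 + 9*v + 18
F^* omega = (-24*u^3 - 32*u*v^2 - 36*u*v + 33*u + 6*v^2 - 15*v - 6) du + (-32*u^2*v - 18*u^2 + 12*u*v - 15*u - 54*v^3 + 9*v + 18) dv.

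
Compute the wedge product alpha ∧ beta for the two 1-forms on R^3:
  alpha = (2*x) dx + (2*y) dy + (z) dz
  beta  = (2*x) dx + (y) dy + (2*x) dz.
alpha ∧ beta = (-2*x*y) dx ∧ dy + (2*x*(2*x - z)) dx ∧ dz + (y*(4*x - z)) dy ∧ dz

Distribute the wedge, using dx_i ∧ dx_j = -dx_j ∧ dx_i and dx_i ∧ dx_i = 0. For each pair (i, j) with i < j, the coefficient of dx_i ∧ dx_j in alpha ∧ beta is (alpha_i * beta_j - alpha_j * beta_i). Collecting: alpha ∧ beta = (-2*x*y) dx ∧ dy + (2*x*(2*x - z)) dx ∧ dz + (y*(4*x - z)) dy ∧ dz.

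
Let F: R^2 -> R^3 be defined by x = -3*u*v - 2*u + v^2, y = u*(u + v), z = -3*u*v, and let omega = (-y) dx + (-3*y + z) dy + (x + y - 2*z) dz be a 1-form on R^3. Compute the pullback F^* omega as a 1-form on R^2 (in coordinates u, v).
F^* omega = (-6*u^3 - 15*u^2*v + 2*u^2 - 15*u*v^2 + 8*u*v - 3*v^3) du + (u*(-3*u^2 - 17*u*v + 6*u - 5*v^2)) dv

Using F^*(f dg) = (f ∘ F) d(g ∘ F), substitute each coordinate x_i by F_i(u, v) in f_i, and replace dx_i by d F_i = (∂F_i/∂u) du + (∂F_i/∂v) dv.
  For the x component: f_1(F) = u*(-u - v); d F_1 = (-3*v - 2) du + (-3*u + 2*v) dv
  For the y component: f_2(F) = 3*u*(-u - 2*v); d F_2 = (2*u + v) du + (u) dv
  For the z component: f_3(F) = u^2 + 4*u*v - 2*u + v^2; d F_3 = (-3*v) du + (-3*u) dv
Combining and collecting du, dv coefficients:
  coeff of du: -6*u^3 - 15*u^2*v + 2*u^2 - 15*u*v^2 + 8*u*v - 3*v^3
  coeff of dv: u*(-3*u^2 - 17*u*v + 6*u - 5*v^2)
F^* omega = (-6*u^3 - 15*u^2*v + 2*u^2 - 15*u*v^2 + 8*u*v - 3*v^3) du + (u*(-3*u^2 - 17*u*v + 6*u - 5*v^2)) dv.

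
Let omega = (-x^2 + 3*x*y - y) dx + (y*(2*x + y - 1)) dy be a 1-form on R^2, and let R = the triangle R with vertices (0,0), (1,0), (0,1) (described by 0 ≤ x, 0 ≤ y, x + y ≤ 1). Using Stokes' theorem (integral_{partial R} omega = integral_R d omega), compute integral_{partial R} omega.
integral_(partial R) omega = 1/3

Stokes: integral_partial_R omega = integral_R d omega with d omega = (∂Q/∂x - ∂P/∂y) dx ∧ dy.
  ∂Q/∂x = 2*y
  ∂P/∂y = 3*x - 1
  integrand = ∂Q/∂x - ∂P/∂y = -3*x + 2*y + 1.
Integrating over R: integral_0^1 integral_0^{1-x} (-3*x + 2*y + 1) dy dx = 1/3.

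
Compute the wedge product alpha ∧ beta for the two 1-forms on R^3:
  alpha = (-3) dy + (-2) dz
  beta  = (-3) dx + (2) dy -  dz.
alpha ∧ beta = (-9) dx ∧ dy + (7) dy ∧ dz + (-6) dx ∧ dz

Distribute the wedge, using dx_i ∧ dx_j = -dx_j ∧ dx_i and dx_i ∧ dx_i = 0. For each pair (i, j) with i < j, the coefficient of dx_i ∧ dx_j in alpha ∧ beta is (alpha_i * beta_j - alpha_j * beta_i). Collecting: alpha ∧ beta = (-9) dx ∧ dy + (7) dy ∧ dz + (-6) dx ∧ dz.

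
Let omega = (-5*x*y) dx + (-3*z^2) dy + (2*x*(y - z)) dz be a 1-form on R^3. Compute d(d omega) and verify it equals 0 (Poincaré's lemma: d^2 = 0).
d(d omega) = 0

Step 1: d omega = sum_{i<j} (∂f_j/∂x_i - ∂f_i/∂x_j) dx_i ∧ dx_j:
  coeff of dx ∧ dy: 5*x
  coeff of dx ∧ dz: 2*y - 2*z
  coeff of dy ∧ dz: 2*x + 6*z
Step 2: Apply d again to each 2-form coefficient. The only possible 3-form in R^3 is dx ∧ dy ∧ dz, with coefficient
  ∂(coeff of dy∧dz)/∂x - ∂(coeff of dx∧dz)/∂y + ∂(coeff of dx∧dy)/∂z
  = ∂/∂x (2*x + 6*z) - ∂/∂y (2*y - 2*z) + ∂/∂z (5*x).
Each of these terms simplifies to sums of mixed partials that cancel in pairs. The result is 0 (by equality of mixed partials for smooth functions — Schwarz / Clairaut).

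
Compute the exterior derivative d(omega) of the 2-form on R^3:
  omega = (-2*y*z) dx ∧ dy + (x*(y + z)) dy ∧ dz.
d(omega) = (-y + z) dx ∧ dy ∧ dz

For a 2-form omega = sum_{i<j} g_{ij} dx_i ∧ dx_j, the exterior derivative is
  d(omega) = sum_{i<j} d(g_{ij}) ∧ dx_i ∧ dx_j = sum_{i<j, k} (∂g_{ij}/∂x_k) dx_k ∧ dx_i ∧ dx_j.
Expand each term, using dx_k ∧ dx_i ∧ dx_j = sgn(permutation) dx_{(a)} ∧ dx_{(b)} ∧ dx_{(c)} with (a < b < c) sorted:
  d(-2*y*z) includes (∂/∂z)(-2*y*z) dz = (-2*y) dz, which multiplied by dx ∧ dy gives (-2*y) dx ∧ dy ∧ dz
  d(x*(y + z)) includes (∂/∂x)(x*(y + z)) dx = (y + z) dx, which multiplied by dy ∧ dz gives (y + z) dx ∧ dy ∧ dz
Collecting like 3-forms: d(omega) = (-y + z) dx ∧ dy ∧ dz.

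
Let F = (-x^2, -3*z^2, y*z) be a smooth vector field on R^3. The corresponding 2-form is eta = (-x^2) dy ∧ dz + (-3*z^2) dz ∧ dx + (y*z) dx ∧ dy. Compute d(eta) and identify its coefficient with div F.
d(eta) = (-2*x + y) dx ∧ dy ∧ dz; div F = -2*x + y

For a 2-form in R^3 of the form above, applying d gives a 3-form with coefficient ∂P/∂x + ∂Q/∂y + ∂R/∂z:
  ∂P/∂x = -2*x
  ∂Q/∂y = 0
  ∂R/∂z = y
Sum = -2*x + y, which is exactly div F.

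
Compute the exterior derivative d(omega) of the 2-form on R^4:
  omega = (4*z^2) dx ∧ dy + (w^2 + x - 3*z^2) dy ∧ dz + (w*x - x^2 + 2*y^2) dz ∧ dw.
d(omega) = (8*z + 1) dx ∧ dy ∧ dz + (2*w + 4*y) dy ∧ dz ∧ dw + (w - 2*x) dx ∧ dz ∧ dw

For a 2-form omega = sum_{i<j} g_{ij} dx_i ∧ dx_j, the exterior derivative is
  d(omega) = sum_{i<j} d(g_{ij}) ∧ dx_i ∧ dx_j = sum_{i<j, k} (∂g_{ij}/∂x_k) dx_k ∧ dx_i ∧ dx_j.
Expand each term, using dx_k ∧ dx_i ∧ dx_j = sgn(permutation) dx_{(a)} ∧ dx_{(b)} ∧ dx_{(c)} with (a < b < c) sorted:
  d(4*z^2) includes (∂/∂z)(4*z^2) dz = (8*z) dz, which multiplied by dx ∧ dy gives (8*z) dx ∧ dy ∧ dz
  d(w^2 + x - 3*z^2) includes (∂/∂x)(w^2 + x - 3*z^2) dx = (1) dx, which multiplied by dy ∧ dz gives (1) dx ∧ dy ∧ dz
  d(w^2 + x - 3*z^2) includes (∂/∂w)(w^2 + x - 3*z^2) dw = (2*w) dw, which multiplied by dy ∧ dz gives (2*w) dy ∧ dz ∧ dw
  d(w*x - x^2 + 2*y^2) includes (∂/∂x)(w*x - x^2 + 2*y^2) dx = (w - 2*x) dx, which multiplied by dz ∧ dw gives (w - 2*x) dx ∧ dz ∧ dw
  d(w*x - x^2 + 2*y^2) includes (∂/∂y)(w*x - x^2 + 2*y^2) dy = (4*y) dy, which multiplied by dz ∧ dw gives (4*y) dy ∧ dz ∧ dw
Collecting like 3-forms: d(omega) = (8*z + 1) dx ∧ dy ∧ dz + (2*w + 4*y) dy ∧ dz ∧ dw + (w - 2*x) dx ∧ dz ∧ dw.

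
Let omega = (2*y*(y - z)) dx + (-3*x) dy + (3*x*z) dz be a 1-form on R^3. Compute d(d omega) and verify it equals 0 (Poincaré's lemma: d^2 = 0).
d(d omega) = 0

Step 1: d omega = sum_{i<j} (∂f_j/∂x_i - ∂f_i/∂x_j) dx_i ∧ dx_j:
  coeff of dx ∧ dy: -4*y + 2*z - 3
  coeff of dx ∧ dz: 2*y + 3*z
  coeff of dy ∧ dz: 0
Step 2: Apply d again to each 2-form coefficient. The only possible 3-form in R^3 is dx ∧ dy ∧ dz, with coefficient
  ∂(coeff of dy∧dz)/∂x - ∂(coeff of dx∧dz)/∂y + ∂(coeff of dx∧dy)/∂z
  = ∂/∂x (0) - ∂/∂y (2*y + 3*z) + ∂/∂z (-4*y + 2*z - 3).
Each of these terms simplifies to sums of mixed partials that cancel in pairs. The result is 0 (by equality of mixed partials for smooth functions — Schwarz / Clairaut).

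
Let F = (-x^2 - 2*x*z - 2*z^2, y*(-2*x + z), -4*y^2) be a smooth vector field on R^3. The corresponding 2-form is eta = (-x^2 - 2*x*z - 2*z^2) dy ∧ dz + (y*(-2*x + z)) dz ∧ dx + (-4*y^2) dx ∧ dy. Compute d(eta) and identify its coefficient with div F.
d(eta) = (-4*x - z) dx ∧ dy ∧ dz; div F = -4*x - z

For a 2-form in R^3 of the form above, applying d gives a 3-form with coefficient ∂P/∂x + ∂Q/∂y + ∂R/∂z:
  ∂P/∂x = -2*x - 2*z
  ∂Q/∂y = -2*x + z
  ∂R/∂z = 0
Sum = -4*x - z, which is exactly div F.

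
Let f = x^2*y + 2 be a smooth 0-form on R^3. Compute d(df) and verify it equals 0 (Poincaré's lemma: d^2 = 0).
d(df) = 0

Step 1: df = sum_i (∂f/∂x_i) dx_i = (2*x*y) dx + (x^2) dy + (0) dz.
Step 2: Apply d again. Using the 1-form formula, the coefficient of dx ∧ dy in d(df) is ∂^2 f/∂x ∂y - ∂^2 f/∂y ∂x = (2*x) - (2*x) = 0 (equality of mixed partials for smooth f).
Similarly for dx ∧ dz and dy ∧ dz — all coefficients vanish. So d(df) = 0.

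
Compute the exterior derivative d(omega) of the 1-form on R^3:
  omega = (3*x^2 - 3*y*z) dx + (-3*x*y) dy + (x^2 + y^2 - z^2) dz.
d(omega) = (-3*y + 3*z) dx ∧ dy + (2*x + 3*y) dx ∧ dz + (2*y) dy ∧ dz

For a 1-form omega = sum_i f_i dx_i, the exterior derivative is
  d(omega) = sum_{i < j} (∂f_j/∂x_i - ∂f_i/∂x_j) dx_i ∧ dx_j.
  coefficient of dx ∧ dy: ∂f_2/∂x - ∂f_1/∂y = ∂(-3*x*y)/∂x - ∂(3*x^2 - 3*y*z)/∂y = -3*y + 3*z
  coefficient of dx ∧ dz: ∂f_3/∂x - ∂f_1/∂z = ∂(x^2 + y^2 - z^2)/∂x - ∂(3*x^2 - 3*y*z)/∂z = 2*x + 3*y
  coefficient of dy ∧ dz: ∂f_3/∂y - ∂f_2/∂z = ∂(x^2 + y^2 - z^2)/∂y - ∂(-3*x*y)/∂z = 2*y
Assembling: d(omega) = (-3*y + 3*z) dx ∧ dy + (2*x + 3*y) dx ∧ dz + (2*y) dy ∧ dz.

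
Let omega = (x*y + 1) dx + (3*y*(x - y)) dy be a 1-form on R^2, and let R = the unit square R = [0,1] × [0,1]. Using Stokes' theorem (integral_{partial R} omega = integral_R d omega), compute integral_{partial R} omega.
integral_(partial R) omega = 1

Stokes: integral_partial_R omega = integral_R d omega with d omega = (∂Q/∂x - ∂P/∂y) dx ∧ dy.
  ∂Q/∂x = 3*y
  ∂P/∂y = x
  integrand = ∂Q/∂x - ∂P/∂y = -x + 3*y.
Integrating over R: integral_0^1 integral_0^1 (-x + 3*y) dx dy = 1.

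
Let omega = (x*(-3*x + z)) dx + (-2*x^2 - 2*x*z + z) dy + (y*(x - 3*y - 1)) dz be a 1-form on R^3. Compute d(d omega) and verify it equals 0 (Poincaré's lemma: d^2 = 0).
d(d omega) = 0

Step 1: d omega = sum_{i<j} (∂f_j/∂x_i - ∂f_i/∂x_j) dx_i ∧ dx_j:
  coeff of dx ∧ dy: -4*x - 2*z
  coeff of dx ∧ dz: -x + y
  coeff of dy ∧ dz: 3*x - 6*y - 2
Step 2: Apply d again to each 2-form coefficient. The only possible 3-form in R^3 is dx ∧ dy ∧ dz, with coefficient
  ∂(coeff of dy∧dz)/∂x - ∂(coeff of dx∧dz)/∂y + ∂(coeff of dx∧dy)/∂z
  = ∂/∂x (3*x - 6*y - 2) - ∂/∂y (-x + y) + ∂/∂z (-4*x - 2*z).
Each of these terms simplifies to sums of mixed partials that cancel in pairs. The result is 0 (by equality of mixed partials for smooth functions — Schwarz / Clairaut).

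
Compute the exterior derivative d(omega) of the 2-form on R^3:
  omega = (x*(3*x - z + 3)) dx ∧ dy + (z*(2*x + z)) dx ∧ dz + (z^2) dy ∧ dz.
d(omega) = (-x) dx ∧ dy ∧ dz

For a 2-form omega = sum_{i<j} g_{ij} dx_i ∧ dx_j, the exterior derivative is
  d(omega) = sum_{i<j} d(g_{ij}) ∧ dx_i ∧ dx_j = sum_{i<j, k} (∂g_{ij}/∂x_k) dx_k ∧ dx_i ∧ dx_j.
Expand each term, using dx_k ∧ dx_i ∧ dx_j = sgn(permutation) dx_{(a)} ∧ dx_{(b)} ∧ dx_{(c)} with (a < b < c) sorted:
  d(x*(3*x - z + 3)) includes (∂/∂z)(x*(3*x - z + 3)) dz = (-x) dz, which multiplied by dx ∧ dy gives (-x) dx ∧ dy ∧ dz
Collecting like 3-forms: d(omega) = (-x) dx ∧ dy ∧ dz.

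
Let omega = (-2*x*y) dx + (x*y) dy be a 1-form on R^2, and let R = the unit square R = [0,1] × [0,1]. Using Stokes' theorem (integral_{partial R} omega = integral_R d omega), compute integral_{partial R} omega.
integral_(partial R) omega = 3/2

Stokes: integral_partial_R omega = integral_R d omega with d omega = (∂Q/∂x - ∂P/∂y) dx ∧ dy.
  ∂Q/∂x = y
  ∂P/∂y = -2*x
  integrand = ∂Q/∂x - ∂P/∂y = 2*x + y.
Integrating over R: integral_0^1 integral_0^1 (2*x + y) dx dy = 3/2.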